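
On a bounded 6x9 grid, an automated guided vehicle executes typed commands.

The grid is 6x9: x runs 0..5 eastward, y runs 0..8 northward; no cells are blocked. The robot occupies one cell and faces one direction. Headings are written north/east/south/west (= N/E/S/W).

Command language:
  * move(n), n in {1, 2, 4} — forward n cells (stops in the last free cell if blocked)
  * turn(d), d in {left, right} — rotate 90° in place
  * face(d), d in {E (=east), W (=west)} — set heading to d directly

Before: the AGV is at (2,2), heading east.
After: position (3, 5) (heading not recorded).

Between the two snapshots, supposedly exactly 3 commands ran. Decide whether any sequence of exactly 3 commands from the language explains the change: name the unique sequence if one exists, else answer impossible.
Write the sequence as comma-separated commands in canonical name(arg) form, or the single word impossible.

all 343 sequences checked — none match.

impossible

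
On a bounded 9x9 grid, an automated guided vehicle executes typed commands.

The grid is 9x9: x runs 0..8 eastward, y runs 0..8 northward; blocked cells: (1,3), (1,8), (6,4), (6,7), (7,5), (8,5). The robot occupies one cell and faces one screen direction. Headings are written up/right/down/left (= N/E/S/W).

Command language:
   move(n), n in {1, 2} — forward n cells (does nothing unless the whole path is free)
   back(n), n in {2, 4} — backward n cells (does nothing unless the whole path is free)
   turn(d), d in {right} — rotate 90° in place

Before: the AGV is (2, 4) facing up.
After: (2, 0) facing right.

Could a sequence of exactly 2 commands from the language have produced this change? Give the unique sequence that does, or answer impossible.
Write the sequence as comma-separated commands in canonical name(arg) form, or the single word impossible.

back(4), turn(right)

key: cell and facing (now E) both changed — the 2 commands mix motion and turning
start: (2, 4) facing up
1. back(4) → (2, 0) facing up
2. turn(right) → (2, 0) facing right
all 25 alternatives checked — unique.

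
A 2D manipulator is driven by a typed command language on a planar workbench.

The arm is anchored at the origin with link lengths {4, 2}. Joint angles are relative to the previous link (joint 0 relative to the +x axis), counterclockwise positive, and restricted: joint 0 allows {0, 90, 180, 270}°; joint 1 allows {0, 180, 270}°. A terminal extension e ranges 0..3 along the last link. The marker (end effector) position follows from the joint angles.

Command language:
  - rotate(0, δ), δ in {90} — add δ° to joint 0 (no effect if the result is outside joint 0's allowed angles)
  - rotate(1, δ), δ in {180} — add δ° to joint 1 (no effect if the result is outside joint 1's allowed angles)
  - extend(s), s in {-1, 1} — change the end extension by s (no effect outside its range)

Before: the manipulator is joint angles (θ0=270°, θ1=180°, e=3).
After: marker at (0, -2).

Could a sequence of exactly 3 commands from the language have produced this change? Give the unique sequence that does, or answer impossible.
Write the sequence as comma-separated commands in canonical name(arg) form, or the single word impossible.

t0: joint angles (θ0=270°, θ1=180°, e=3)
[1] after extend(-1): joint angles (θ0=270°, θ1=180°, e=2)
[2] after extend(-1): joint angles (θ0=270°, θ1=180°, e=1)
[3] after extend(-1): joint angles (θ0=270°, θ1=180°, e=0)
no other 3-command option fits: unique.

extend(-1), extend(-1), extend(-1)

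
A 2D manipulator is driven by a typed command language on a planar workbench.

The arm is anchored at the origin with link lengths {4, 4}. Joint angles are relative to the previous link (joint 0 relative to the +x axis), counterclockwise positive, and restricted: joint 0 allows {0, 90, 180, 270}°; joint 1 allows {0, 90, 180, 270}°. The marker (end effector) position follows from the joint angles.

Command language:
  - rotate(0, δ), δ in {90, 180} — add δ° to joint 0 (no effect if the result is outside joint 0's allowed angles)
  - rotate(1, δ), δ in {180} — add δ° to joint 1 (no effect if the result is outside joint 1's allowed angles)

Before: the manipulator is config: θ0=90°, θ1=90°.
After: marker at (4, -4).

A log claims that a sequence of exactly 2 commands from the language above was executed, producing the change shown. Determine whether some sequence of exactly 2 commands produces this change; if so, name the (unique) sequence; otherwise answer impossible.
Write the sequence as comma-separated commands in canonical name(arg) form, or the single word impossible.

rotate(0, 90), rotate(0, 90)

t0: config: θ0=90°, θ1=90°
step 1 (rotate(0, 90)): config: θ0=180°, θ1=90°
step 2 (rotate(0, 90)): config: θ0=270°, θ1=90°
all 9 alternatives checked — unique.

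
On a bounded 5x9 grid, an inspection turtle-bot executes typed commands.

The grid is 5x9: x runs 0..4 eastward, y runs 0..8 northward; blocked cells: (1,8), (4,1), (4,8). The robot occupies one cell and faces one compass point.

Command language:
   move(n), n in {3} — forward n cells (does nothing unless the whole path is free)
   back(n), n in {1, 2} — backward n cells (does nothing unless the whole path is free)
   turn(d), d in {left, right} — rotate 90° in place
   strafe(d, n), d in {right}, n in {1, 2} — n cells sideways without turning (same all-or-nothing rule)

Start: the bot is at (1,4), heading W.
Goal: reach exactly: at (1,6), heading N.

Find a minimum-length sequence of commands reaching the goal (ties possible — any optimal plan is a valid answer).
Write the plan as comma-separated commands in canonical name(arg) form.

initial: at (1,4), heading W
step 1 (strafe(right, 2)): at (1,6), heading W
step 2 (turn(right)): at (1,6), heading N
no 1-step plan works, so 2 is optimal.

strafe(right, 2), turn(right)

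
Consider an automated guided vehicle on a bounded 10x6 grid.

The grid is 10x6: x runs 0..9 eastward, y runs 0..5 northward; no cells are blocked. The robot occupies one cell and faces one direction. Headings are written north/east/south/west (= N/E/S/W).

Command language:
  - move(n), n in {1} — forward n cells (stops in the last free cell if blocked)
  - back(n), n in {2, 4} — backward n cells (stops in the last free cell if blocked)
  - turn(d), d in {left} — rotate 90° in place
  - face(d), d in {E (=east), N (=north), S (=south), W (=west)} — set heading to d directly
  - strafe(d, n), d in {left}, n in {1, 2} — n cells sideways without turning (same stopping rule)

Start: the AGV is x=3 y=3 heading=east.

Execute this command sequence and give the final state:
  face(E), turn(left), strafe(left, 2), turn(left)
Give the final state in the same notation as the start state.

t0: x=3 y=3 heading=east
t=1 face(E) ⇒ x=3 y=3 heading=east
t=2 turn(left) ⇒ x=3 y=3 heading=north
t=3 strafe(left, 2) ⇒ x=1 y=3 heading=north
t=4 turn(left) ⇒ x=1 y=3 heading=west

x=1 y=3 heading=west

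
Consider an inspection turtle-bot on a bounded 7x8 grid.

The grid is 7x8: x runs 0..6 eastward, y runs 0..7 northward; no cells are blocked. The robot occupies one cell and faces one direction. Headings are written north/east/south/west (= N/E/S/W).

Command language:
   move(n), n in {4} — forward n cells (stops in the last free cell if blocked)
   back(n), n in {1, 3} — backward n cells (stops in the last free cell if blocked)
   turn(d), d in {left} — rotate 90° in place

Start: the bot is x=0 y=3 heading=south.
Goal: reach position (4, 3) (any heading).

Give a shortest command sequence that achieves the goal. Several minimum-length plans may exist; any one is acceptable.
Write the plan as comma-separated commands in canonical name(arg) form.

turn(left), move(4)

start: x=0 y=3 heading=south
[1] after turn(left): x=0 y=3 heading=east
[2] after move(4): x=4 y=3 heading=east
no 1-step plan works, so 2 is optimal.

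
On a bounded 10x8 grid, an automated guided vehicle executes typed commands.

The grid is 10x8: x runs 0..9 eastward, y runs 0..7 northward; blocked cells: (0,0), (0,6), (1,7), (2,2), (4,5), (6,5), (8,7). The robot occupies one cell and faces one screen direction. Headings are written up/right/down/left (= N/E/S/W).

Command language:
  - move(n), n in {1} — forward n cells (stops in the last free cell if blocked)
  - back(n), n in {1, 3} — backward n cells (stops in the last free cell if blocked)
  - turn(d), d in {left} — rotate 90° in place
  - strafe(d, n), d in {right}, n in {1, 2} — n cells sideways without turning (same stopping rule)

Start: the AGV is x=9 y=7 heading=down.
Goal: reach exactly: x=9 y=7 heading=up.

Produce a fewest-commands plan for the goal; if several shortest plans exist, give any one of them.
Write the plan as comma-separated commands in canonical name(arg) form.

turn(left), turn(left)

start: x=9 y=7 heading=down
[1] after turn(left): x=9 y=7 heading=right
[2] after turn(left): x=9 y=7 heading=up
no 1-step plan works, so 2 is optimal.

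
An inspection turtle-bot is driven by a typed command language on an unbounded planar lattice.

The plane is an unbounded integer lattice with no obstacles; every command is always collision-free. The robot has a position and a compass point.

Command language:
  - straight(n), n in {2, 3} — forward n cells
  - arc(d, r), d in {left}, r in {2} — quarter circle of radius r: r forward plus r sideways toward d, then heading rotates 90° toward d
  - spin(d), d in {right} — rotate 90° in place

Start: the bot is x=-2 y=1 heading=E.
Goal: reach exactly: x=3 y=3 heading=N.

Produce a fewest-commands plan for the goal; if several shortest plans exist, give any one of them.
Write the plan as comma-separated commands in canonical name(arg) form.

begin: x=-2 y=1 heading=E
[1] after straight(3): x=1 y=1 heading=E
[2] after arc(left, 2): x=3 y=3 heading=N
shorter routes all fall short; 2 is best.

straight(3), arc(left, 2)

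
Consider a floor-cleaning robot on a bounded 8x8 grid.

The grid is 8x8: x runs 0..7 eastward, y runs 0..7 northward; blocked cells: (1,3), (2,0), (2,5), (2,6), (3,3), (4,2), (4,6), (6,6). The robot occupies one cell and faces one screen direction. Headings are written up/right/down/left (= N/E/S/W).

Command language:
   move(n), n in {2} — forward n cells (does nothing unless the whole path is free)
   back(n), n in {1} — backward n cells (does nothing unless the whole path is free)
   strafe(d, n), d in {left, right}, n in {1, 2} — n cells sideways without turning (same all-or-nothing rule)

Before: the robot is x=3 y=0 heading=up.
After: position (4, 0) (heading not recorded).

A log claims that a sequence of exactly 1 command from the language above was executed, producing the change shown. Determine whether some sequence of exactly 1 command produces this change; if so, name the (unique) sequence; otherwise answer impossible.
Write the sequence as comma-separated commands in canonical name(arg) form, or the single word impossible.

start: x=3 y=0 heading=up
t=1 strafe(right, 1) ⇒ x=4 y=0 heading=up
uniquely the one of 6 1-step routes that fits.

strafe(right, 1)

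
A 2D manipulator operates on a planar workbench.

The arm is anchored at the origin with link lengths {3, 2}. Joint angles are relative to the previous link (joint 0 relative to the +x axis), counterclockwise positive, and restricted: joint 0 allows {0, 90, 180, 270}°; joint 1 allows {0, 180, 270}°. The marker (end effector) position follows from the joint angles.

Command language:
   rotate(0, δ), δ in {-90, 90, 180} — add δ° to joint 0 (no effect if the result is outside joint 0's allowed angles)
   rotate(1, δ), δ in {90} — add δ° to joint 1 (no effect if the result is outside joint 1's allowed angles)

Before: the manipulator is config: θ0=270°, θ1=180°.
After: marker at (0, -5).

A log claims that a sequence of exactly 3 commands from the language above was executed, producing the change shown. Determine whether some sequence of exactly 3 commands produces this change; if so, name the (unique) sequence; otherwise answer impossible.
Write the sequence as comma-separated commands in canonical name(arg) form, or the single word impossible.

begin: config: θ0=270°, θ1=180°
step 1 (rotate(1, 90)): config: θ0=270°, θ1=270°
step 2 (rotate(1, 90)): config: θ0=270°, θ1=0°
step 3 (rotate(1, 90)): config: θ0=270°, θ1=0°
uniquely the one of 64 3-step routes that fits.

rotate(1, 90), rotate(1, 90), rotate(1, 90)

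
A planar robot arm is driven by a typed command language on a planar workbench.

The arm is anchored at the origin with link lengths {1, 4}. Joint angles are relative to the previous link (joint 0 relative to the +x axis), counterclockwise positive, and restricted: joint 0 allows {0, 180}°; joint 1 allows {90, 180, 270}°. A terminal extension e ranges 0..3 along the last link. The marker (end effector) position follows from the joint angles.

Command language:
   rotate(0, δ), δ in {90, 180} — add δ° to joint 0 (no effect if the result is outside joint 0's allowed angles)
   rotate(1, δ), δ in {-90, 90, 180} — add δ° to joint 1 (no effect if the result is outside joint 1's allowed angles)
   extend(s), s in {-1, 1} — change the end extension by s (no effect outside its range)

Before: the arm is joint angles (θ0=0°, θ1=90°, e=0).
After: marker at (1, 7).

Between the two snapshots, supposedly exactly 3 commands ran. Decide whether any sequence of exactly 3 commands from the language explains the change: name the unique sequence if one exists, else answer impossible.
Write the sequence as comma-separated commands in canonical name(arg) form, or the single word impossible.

extend(1), extend(1), extend(1)

start: joint angles (θ0=0°, θ1=90°, e=0)
t=1 extend(1) ⇒ joint angles (θ0=0°, θ1=90°, e=1)
t=2 extend(1) ⇒ joint angles (θ0=0°, θ1=90°, e=2)
t=3 extend(1) ⇒ joint angles (θ0=0°, θ1=90°, e=3)
no rival 3-sequence matches.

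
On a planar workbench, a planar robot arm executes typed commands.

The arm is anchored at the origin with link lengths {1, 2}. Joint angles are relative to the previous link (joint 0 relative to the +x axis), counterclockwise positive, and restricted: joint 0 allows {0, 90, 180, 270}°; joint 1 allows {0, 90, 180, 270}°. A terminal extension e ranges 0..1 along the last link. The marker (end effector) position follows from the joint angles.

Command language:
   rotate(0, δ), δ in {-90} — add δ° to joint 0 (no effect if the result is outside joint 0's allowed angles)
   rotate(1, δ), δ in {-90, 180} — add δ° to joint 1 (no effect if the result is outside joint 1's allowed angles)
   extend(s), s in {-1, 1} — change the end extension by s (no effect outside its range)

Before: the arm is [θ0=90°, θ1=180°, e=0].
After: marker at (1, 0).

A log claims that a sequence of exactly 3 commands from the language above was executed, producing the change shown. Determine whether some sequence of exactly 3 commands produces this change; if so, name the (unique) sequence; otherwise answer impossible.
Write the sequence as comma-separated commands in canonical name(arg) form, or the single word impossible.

rotate(0, -90), rotate(0, -90), rotate(0, -90)

from: [θ0=90°, θ1=180°, e=0]
1. rotate(0, -90) → [θ0=0°, θ1=180°, e=0]
2. rotate(0, -90) → [θ0=270°, θ1=180°, e=0]
3. rotate(0, -90) → [θ0=180°, θ1=180°, e=0]
uniquely the one of 125 3-step routes that fits.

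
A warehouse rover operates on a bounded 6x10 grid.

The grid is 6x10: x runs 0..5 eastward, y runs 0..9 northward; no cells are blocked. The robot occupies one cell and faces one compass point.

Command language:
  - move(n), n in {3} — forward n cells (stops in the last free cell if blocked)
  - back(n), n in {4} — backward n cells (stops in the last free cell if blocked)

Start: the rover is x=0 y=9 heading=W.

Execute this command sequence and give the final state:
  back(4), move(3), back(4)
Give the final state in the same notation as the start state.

begin: x=0 y=9 heading=W
[1] after back(4): x=4 y=9 heading=W
[2] after move(3): x=1 y=9 heading=W
[3] after back(4): x=5 y=9 heading=W

x=5 y=9 heading=W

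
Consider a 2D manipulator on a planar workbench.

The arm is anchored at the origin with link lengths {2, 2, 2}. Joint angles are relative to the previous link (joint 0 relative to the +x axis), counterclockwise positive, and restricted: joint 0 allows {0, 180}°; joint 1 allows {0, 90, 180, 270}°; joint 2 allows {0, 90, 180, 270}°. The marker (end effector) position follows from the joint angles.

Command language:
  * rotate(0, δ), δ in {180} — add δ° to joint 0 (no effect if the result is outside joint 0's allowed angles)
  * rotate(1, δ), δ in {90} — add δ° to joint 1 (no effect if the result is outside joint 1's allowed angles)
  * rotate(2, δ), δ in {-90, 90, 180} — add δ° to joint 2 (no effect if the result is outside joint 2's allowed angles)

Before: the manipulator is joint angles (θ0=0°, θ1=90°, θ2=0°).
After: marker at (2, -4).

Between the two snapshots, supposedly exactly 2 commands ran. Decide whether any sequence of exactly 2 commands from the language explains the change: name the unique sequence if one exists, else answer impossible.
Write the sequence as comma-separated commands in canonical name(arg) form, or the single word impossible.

initial: joint angles (θ0=0°, θ1=90°, θ2=0°)
t=1 rotate(1, 90) ⇒ joint angles (θ0=0°, θ1=180°, θ2=0°)
t=2 rotate(1, 90) ⇒ joint angles (θ0=0°, θ1=270°, θ2=0°)
all 25 alternatives checked — unique.

rotate(1, 90), rotate(1, 90)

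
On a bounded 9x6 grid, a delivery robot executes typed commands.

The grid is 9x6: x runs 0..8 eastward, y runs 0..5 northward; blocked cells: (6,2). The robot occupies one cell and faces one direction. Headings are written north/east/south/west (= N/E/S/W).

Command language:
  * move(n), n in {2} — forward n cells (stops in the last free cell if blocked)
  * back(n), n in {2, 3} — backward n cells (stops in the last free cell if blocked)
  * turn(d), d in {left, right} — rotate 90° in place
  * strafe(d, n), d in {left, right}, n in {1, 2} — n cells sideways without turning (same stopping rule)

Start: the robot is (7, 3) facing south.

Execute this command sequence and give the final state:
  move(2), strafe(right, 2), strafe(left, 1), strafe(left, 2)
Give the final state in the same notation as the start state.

(8, 1) facing south

from: (7, 3) facing south
[1] after move(2): (7, 1) facing south
[2] after strafe(right, 2): (5, 1) facing south
[3] after strafe(left, 1): (6, 1) facing south
[4] after strafe(left, 2): (8, 1) facing south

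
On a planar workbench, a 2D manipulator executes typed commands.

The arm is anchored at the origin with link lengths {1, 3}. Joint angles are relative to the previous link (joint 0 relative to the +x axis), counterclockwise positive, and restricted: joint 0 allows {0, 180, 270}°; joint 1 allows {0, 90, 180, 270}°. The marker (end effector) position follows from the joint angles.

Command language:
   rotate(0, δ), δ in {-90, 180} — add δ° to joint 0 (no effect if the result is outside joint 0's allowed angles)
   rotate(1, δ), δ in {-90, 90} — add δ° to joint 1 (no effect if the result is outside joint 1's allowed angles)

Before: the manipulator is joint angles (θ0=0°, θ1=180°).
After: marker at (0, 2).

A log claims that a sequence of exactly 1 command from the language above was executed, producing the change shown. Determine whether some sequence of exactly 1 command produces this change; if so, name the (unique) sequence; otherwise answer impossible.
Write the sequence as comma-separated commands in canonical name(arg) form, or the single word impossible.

rotate(0, -90)

begin: joint angles (θ0=0°, θ1=180°)
1. rotate(0, -90) → joint angles (θ0=270°, θ1=180°)
no rival 1-sequence matches.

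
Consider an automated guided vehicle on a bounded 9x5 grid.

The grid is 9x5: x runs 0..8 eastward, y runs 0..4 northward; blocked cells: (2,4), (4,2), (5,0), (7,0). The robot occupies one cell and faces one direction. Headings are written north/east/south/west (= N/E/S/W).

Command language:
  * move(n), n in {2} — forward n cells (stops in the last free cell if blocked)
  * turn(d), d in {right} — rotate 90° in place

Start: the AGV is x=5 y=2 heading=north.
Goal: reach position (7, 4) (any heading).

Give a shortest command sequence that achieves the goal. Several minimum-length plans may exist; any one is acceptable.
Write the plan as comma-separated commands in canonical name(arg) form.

begin: x=5 y=2 heading=north
step 1 (move(2)): x=5 y=4 heading=north
step 2 (turn(right)): x=5 y=4 heading=east
step 3 (move(2)): x=7 y=4 heading=east
shorter routes all fall short; 3 is best.

move(2), turn(right), move(2)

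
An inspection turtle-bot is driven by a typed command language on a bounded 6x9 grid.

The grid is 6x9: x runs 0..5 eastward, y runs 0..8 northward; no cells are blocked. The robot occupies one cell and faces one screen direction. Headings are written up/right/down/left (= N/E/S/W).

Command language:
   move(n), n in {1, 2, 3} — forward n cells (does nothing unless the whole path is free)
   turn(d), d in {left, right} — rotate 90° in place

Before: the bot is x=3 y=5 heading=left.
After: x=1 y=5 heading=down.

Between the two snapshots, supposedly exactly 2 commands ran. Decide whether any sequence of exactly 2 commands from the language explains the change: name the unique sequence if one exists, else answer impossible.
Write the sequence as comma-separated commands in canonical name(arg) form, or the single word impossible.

key: cell and facing (now S) both changed — the 2 commands mix motion and turning
initial: x=3 y=5 heading=left
step 1 (move(2)): x=1 y=5 heading=left
step 2 (turn(left)): x=1 y=5 heading=down
no other 2-command option fits: unique.

move(2), turn(left)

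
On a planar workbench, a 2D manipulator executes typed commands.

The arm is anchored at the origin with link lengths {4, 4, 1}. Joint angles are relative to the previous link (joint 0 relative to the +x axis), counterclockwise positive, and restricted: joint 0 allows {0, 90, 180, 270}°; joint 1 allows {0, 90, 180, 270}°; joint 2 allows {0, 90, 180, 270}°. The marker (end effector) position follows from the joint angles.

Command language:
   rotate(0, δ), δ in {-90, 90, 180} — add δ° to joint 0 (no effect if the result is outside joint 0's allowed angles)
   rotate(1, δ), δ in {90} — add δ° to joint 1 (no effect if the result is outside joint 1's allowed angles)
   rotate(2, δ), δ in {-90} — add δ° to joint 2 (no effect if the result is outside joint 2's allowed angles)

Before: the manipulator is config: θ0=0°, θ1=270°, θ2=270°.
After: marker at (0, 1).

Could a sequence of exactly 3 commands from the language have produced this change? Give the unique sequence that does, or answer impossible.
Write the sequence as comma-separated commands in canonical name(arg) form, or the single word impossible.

t0: config: θ0=0°, θ1=270°, θ2=270°
step 1 (rotate(1, 90)): config: θ0=0°, θ1=0°, θ2=270°
step 2 (rotate(1, 90)): config: θ0=0°, θ1=90°, θ2=270°
step 3 (rotate(1, 90)): config: θ0=0°, θ1=180°, θ2=270°
no other 3-command option fits: unique.

rotate(1, 90), rotate(1, 90), rotate(1, 90)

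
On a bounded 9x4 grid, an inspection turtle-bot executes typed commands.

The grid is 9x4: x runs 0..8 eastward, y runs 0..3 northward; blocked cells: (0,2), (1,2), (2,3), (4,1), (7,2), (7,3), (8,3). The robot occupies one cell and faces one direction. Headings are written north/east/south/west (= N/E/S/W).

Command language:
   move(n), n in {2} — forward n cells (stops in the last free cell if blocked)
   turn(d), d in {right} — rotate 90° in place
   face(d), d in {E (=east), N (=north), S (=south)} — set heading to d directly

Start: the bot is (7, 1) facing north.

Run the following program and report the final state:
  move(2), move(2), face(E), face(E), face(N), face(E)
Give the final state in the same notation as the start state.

(7, 1) facing east

start: (7, 1) facing north
t=1 move(2) ⇒ (7, 1) facing north
t=2 move(2) ⇒ (7, 1) facing north
t=3 face(E) ⇒ (7, 1) facing east
t=4 face(E) ⇒ (7, 1) facing east
t=5 face(N) ⇒ (7, 1) facing north
t=6 face(E) ⇒ (7, 1) facing east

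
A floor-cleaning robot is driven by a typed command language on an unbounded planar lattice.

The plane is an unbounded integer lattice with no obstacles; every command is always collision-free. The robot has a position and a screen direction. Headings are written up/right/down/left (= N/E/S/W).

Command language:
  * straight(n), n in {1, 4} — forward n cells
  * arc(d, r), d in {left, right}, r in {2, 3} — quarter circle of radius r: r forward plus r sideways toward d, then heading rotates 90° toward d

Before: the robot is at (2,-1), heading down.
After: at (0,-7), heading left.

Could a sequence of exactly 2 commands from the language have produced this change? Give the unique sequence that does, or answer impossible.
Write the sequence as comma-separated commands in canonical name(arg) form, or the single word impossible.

key: cell and facing (now W) both changed — the 2 commands mix motion and turning
start: at (2,-1), heading down
[1] after straight(4): at (2,-5), heading down
[2] after arc(right, 2): at (0,-7), heading left
all 36 alternatives checked — unique.

straight(4), arc(right, 2)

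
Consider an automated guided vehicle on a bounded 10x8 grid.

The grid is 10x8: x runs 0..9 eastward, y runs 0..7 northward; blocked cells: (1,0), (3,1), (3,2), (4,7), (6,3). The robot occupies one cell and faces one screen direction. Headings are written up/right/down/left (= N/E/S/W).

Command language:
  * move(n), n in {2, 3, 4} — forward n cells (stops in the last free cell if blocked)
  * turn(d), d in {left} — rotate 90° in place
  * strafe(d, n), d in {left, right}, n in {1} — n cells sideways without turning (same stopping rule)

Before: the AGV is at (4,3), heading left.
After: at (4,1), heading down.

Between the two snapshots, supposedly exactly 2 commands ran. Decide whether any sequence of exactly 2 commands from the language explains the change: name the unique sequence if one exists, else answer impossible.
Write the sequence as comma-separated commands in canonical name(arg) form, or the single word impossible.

turn(left), move(2)

key: position moved to (4,1) AND the heading swung to S — translation plus rotation needed
initial: at (4,3), heading left
step 1 (turn(left)): at (4,3), heading down
step 2 (move(2)): at (4,1), heading down
all 36 alternatives checked — unique.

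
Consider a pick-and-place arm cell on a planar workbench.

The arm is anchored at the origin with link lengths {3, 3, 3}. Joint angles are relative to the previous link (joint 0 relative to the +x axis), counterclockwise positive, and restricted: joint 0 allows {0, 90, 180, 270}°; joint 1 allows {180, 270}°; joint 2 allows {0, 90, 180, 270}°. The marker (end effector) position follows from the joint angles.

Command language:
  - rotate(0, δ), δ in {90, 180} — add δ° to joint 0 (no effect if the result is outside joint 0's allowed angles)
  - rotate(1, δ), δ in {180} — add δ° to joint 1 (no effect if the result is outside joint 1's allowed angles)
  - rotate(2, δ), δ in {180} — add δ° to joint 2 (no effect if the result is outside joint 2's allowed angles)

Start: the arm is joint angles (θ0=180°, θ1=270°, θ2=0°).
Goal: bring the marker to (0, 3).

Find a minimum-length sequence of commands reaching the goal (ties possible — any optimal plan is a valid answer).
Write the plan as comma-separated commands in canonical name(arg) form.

start: joint angles (θ0=180°, θ1=270°, θ2=0°)
step 1 (rotate(2, 180)): joint angles (θ0=180°, θ1=270°, θ2=180°)
step 2 (rotate(0, 90)): joint angles (θ0=270°, θ1=270°, θ2=180°)
step 3 (rotate(0, 180)): joint angles (θ0=90°, θ1=270°, θ2=180°)
minimal: 3 command(s), checked below 3.

rotate(2, 180), rotate(0, 90), rotate(0, 180)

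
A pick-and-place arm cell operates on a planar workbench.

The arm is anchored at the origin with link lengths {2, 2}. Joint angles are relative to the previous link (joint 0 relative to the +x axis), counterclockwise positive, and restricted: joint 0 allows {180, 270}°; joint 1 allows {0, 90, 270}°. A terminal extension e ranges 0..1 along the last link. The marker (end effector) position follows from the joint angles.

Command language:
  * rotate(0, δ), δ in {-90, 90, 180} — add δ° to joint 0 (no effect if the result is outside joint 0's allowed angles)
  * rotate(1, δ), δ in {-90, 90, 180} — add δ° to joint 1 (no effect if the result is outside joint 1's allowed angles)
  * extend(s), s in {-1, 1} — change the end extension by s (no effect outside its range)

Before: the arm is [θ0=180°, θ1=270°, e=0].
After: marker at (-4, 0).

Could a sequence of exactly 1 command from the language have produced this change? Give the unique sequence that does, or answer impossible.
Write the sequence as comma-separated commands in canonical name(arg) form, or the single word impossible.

from: [θ0=180°, θ1=270°, e=0]
[1] after rotate(1, 90): [θ0=180°, θ1=0°, e=0]
no other 1-command option fits: unique.

rotate(1, 90)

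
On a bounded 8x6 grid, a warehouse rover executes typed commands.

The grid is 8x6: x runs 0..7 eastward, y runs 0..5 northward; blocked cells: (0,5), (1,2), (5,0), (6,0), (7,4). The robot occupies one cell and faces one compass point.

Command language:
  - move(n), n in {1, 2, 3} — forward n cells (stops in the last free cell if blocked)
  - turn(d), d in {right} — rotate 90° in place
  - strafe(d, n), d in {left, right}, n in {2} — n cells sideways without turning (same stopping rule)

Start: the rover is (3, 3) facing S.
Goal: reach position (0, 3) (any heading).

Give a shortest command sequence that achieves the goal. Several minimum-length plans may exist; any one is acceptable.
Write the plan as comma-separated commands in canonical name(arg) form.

start: (3, 3) facing S
[1] after strafe(right, 2): (1, 3) facing S
[2] after strafe(right, 2): (0, 3) facing S
shorter routes all fall short; 2 is best.

strafe(right, 2), strafe(right, 2)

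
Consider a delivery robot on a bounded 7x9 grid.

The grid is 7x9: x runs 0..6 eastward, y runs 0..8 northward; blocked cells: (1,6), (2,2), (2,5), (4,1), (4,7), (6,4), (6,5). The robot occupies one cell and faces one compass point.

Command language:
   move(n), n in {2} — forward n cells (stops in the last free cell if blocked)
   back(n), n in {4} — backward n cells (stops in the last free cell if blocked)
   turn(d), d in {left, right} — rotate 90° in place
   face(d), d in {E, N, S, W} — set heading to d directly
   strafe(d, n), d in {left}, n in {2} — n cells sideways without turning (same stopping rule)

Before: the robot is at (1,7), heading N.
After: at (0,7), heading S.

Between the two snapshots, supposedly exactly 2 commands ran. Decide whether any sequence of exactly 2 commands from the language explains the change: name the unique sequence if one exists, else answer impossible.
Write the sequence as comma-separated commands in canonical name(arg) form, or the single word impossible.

key: strafe(left, 2) runs into the grid edge before its full distance
from: at (1,7), heading N
step 1 (strafe(left, 2)): at (0,7), heading N
step 2 (face(S)): at (0,7), heading S
no other 2-command option fits: unique.

strafe(left, 2), face(S)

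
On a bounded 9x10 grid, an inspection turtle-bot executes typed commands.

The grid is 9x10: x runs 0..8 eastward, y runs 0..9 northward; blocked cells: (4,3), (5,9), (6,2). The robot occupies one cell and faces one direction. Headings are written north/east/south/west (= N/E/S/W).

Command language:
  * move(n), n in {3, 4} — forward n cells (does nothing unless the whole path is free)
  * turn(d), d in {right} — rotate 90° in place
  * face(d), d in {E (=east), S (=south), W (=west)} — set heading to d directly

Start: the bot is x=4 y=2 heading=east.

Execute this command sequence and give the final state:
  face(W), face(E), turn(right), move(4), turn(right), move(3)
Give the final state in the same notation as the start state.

x=1 y=2 heading=west

initial: x=4 y=2 heading=east
t=1 face(W) ⇒ x=4 y=2 heading=west
t=2 face(E) ⇒ x=4 y=2 heading=east
t=3 turn(right) ⇒ x=4 y=2 heading=south
t=4 move(4) ⇒ x=4 y=2 heading=south
t=5 turn(right) ⇒ x=4 y=2 heading=west
t=6 move(3) ⇒ x=1 y=2 heading=west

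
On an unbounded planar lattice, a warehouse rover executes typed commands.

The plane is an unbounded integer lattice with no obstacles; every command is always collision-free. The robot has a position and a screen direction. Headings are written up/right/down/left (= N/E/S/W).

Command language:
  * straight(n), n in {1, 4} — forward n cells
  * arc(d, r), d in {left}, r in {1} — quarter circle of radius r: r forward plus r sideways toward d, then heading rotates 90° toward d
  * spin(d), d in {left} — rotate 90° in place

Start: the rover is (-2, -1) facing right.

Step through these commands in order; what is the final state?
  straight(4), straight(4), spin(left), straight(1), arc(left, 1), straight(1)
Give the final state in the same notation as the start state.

(4, 1) facing left

start: (-2, -1) facing right
1. straight(4) → (2, -1) facing right
2. straight(4) → (6, -1) facing right
3. spin(left) → (6, -1) facing up
4. straight(1) → (6, 0) facing up
5. arc(left, 1) → (5, 1) facing left
6. straight(1) → (4, 1) facing left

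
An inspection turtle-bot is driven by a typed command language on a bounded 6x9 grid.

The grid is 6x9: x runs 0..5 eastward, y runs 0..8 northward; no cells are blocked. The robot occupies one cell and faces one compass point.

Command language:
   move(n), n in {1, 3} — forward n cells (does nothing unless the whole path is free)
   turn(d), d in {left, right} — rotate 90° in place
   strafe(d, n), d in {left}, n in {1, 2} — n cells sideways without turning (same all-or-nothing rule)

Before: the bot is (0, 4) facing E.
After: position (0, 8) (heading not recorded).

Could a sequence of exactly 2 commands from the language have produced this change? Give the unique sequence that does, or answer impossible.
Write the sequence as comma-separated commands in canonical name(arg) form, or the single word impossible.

start: (0, 4) facing E
step 1 (strafe(left, 2)): (0, 6) facing E
step 2 (strafe(left, 2)): (0, 8) facing E
no rival 2-sequence matches.

strafe(left, 2), strafe(left, 2)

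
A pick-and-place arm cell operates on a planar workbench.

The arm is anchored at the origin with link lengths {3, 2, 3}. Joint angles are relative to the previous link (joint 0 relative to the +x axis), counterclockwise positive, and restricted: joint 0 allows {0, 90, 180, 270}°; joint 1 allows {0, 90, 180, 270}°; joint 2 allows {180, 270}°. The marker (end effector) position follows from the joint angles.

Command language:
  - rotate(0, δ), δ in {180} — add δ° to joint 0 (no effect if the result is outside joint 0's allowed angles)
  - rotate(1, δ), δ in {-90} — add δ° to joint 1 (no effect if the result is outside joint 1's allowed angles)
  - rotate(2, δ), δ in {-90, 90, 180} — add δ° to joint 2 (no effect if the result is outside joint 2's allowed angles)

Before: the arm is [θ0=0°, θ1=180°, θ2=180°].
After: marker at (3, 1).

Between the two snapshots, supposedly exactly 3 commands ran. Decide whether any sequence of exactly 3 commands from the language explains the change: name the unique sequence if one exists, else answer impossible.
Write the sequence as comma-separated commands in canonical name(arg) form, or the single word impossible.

rotate(1, -90), rotate(1, -90), rotate(1, -90)

start: [θ0=0°, θ1=180°, θ2=180°]
1. rotate(1, -90) → [θ0=0°, θ1=90°, θ2=180°]
2. rotate(1, -90) → [θ0=0°, θ1=0°, θ2=180°]
3. rotate(1, -90) → [θ0=0°, θ1=270°, θ2=180°]
no rival 3-sequence matches.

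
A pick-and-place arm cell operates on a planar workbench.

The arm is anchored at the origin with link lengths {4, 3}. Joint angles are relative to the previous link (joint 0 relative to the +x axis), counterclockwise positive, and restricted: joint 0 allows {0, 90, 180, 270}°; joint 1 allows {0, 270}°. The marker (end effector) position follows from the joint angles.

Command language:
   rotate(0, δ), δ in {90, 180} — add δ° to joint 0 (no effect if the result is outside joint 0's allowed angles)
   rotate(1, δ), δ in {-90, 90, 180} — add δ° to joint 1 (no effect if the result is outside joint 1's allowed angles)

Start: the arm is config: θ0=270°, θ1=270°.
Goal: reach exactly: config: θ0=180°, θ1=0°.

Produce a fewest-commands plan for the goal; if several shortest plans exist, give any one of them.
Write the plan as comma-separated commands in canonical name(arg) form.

start: config: θ0=270°, θ1=270°
t=1 rotate(0, 180) ⇒ config: θ0=90°, θ1=270°
t=2 rotate(1, 90) ⇒ config: θ0=90°, θ1=0°
t=3 rotate(0, 90) ⇒ config: θ0=180°, θ1=0°
nothing shorter than 3 reaches the goal.

rotate(0, 180), rotate(1, 90), rotate(0, 90)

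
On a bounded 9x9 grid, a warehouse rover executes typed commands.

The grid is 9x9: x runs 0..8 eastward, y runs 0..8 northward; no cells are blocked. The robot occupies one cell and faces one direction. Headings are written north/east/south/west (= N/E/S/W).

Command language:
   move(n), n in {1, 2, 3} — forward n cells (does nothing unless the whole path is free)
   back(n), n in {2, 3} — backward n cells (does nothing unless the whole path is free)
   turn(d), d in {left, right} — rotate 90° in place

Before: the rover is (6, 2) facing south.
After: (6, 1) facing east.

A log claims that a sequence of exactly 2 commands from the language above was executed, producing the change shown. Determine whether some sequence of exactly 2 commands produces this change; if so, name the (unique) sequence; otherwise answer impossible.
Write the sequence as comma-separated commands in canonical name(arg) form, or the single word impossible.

move(1), turn(left)

key: order matters: swapping move(1) and turn(left) lands elsewhere
begin: (6, 2) facing south
t=1 move(1) ⇒ (6, 1) facing south
t=2 turn(left) ⇒ (6, 1) facing east
all 49 alternatives checked — unique.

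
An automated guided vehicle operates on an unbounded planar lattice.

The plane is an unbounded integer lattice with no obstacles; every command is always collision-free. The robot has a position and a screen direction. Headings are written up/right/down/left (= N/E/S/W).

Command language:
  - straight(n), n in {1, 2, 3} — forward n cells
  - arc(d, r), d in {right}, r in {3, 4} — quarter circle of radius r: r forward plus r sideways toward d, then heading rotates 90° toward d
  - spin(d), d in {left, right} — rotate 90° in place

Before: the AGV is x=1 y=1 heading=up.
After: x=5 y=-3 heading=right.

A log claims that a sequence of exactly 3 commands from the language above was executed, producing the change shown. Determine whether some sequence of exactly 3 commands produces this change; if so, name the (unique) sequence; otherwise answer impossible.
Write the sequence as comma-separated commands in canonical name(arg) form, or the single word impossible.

spin(right), arc(right, 4), spin(left)

key: running spin(left) before spin(right) would end elsewhere — order is forced
t0: x=1 y=1 heading=up
t=1 spin(right) ⇒ x=1 y=1 heading=right
t=2 arc(right, 4) ⇒ x=5 y=-3 heading=down
t=3 spin(left) ⇒ x=5 y=-3 heading=right
no other 3-command option fits: unique.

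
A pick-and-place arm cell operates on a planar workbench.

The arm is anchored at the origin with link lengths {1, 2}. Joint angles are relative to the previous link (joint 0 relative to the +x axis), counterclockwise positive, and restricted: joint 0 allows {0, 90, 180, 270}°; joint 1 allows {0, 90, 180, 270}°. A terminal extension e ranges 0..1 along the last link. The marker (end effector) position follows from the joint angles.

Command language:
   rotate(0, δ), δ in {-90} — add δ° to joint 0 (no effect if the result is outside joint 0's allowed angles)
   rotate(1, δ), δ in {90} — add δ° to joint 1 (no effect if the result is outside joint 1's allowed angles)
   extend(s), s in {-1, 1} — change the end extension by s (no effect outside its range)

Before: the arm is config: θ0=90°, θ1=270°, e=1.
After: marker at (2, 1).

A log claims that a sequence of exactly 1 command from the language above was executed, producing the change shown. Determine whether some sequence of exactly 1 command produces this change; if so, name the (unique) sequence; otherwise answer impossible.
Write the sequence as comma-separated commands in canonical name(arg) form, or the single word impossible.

extend(-1)

begin: config: θ0=90°, θ1=270°, e=1
step 1 (extend(-1)): config: θ0=90°, θ1=270°, e=0
all 4 alternatives checked — unique.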